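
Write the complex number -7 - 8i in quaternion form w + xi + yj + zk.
-7 - 8i + 0j + 0k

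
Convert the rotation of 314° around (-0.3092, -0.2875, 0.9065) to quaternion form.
-0.9205 - 0.1208i - 0.1123j + 0.3542k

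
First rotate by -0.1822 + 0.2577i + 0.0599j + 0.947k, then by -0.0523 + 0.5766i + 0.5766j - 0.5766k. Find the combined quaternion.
0.3724 + 0.462i - 0.8028j - 0.0585k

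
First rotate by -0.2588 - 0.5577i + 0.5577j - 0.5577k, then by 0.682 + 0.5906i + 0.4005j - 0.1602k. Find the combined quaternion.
-0.1598 - 0.6672i + 0.6954j + 0.2138k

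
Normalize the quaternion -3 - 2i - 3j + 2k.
-0.5883 - 0.3922i - 0.5883j + 0.3922k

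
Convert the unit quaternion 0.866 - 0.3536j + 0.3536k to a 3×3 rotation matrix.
[[0.4999, -0.6124, -0.6124], [0.6124, 0.7499, -0.2501], [0.6124, -0.2501, 0.7499]]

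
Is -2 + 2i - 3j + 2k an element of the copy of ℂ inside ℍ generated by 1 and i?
No. The quaternion -2 + 2i - 3j + 2k has j-coefficient y = -3 and k-coefficient z = 2, not both zero, so it does not lie in the complex subalgebra spanned by 1 and i.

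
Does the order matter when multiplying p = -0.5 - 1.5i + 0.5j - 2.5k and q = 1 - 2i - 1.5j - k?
Yes: pq = -5.25 - 4.75i + 4.75j + 1.25k ≠ -5.25 + 3.75i - 2.25j - 5.25k = qp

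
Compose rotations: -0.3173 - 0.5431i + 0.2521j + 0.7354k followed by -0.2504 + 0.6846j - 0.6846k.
0.4103 + 0.812i + 0.0915j + 0.4049k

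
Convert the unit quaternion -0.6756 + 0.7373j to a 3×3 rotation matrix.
[[-0.0872, 0, -0.9962], [0, 1, 0], [0.9962, 0, -0.0872]]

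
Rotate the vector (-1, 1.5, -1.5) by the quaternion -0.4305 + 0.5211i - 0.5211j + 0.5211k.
(-1.543, 1.004, -1.453)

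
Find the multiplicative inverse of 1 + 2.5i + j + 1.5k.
0.0952 - 0.2381i - 0.0952j - 0.1429k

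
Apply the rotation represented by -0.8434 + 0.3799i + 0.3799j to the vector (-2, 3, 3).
(-2.479, 3.479, -1.936)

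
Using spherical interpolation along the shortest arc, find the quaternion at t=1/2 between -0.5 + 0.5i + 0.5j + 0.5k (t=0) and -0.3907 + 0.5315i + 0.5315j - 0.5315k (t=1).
-0.521 + 0.6034i + 0.6034j - 0.0184k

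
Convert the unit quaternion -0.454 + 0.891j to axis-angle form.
axis = (0, 1, 0), θ = 234°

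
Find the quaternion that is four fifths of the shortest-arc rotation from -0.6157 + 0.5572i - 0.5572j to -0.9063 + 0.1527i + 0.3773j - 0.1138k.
-0.9387 + 0.2702i + 0.1898j - 0.0988k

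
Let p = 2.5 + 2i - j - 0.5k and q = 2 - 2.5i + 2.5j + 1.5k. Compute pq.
13.25 - 2.5i + 2.5j + 5.25k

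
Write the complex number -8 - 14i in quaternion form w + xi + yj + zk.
-8 - 14i + 0j + 0k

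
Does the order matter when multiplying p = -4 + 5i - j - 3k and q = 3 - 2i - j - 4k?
Yes: pq = -15 + 24i + 27j ≠ -15 + 22i - 25j + 14k = qp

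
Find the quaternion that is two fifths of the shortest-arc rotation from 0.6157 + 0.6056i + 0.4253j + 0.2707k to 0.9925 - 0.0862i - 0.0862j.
0.8776 + 0.3683i + 0.2467j + 0.1826k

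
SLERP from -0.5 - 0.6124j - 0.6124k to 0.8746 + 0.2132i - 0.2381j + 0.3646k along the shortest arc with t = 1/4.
-0.6669 - 0.0633i - 0.4278j - 0.6069k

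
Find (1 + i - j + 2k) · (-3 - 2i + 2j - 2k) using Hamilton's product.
5 - 7i + 3j - 8k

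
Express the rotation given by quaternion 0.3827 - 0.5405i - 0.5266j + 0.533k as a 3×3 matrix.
[[-0.1228, 0.1613, -0.9792], [0.9772, -0.1525, -0.1477], [-0.1731, -0.9751, -0.1389]]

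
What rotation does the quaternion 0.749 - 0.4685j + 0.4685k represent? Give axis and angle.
axis = (0, -√2/2, √2/2), θ = 83°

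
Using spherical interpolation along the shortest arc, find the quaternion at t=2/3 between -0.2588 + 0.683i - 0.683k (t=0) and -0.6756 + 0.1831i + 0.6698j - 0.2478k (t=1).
-0.6088 + 0.41i + 0.501j - 0.4584k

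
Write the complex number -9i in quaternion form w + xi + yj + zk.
0 - 9i + 0j + 0k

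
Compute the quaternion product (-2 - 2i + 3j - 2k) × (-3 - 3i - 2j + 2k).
10 + 14i + 5j + 15k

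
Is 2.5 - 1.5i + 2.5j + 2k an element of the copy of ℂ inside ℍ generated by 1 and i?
No. The quaternion 2.5 - 1.5i + 2.5j + 2k has j-coefficient y = 2.5 and k-coefficient z = 2, not both zero, so it does not lie in the complex subalgebra spanned by 1 and i.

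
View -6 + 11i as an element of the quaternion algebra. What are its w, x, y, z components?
-6 + 11i + 0j + 0k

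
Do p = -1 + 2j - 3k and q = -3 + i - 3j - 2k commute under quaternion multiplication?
No: pq = 3 - 14i - 6j + 9k ≠ 3 + 12i + 13k = qp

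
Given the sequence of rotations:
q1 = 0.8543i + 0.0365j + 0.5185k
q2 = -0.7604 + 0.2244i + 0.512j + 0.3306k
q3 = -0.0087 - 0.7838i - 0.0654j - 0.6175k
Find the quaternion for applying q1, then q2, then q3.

q2 · q1 = -0.3818 - 0.3962i + 0.1383j - 0.8235k
q3 · q2 · q1 = -0.8067 + 0.442i - 0.377j + 0.1086k
-0.8067 + 0.442i - 0.377j + 0.1086k


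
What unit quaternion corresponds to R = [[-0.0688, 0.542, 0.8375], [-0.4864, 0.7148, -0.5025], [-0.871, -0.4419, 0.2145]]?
0.682 + 0.0222i + 0.6263j - 0.377k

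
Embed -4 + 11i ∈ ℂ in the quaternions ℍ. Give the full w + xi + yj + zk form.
-4 + 11i + 0j + 0k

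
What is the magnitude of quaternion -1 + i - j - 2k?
√7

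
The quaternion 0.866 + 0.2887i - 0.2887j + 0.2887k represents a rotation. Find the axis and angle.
axis = (√3/3, -√3/3, √3/3), θ = π/3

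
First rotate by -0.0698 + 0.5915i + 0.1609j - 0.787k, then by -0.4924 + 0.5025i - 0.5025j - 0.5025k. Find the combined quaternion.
-0.5775 + 0.15i + 0.0541j + 0.8007k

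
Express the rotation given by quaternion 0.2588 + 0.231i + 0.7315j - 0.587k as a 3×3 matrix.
[[-0.7593, 0.6418, 0.1074], [0.0341, 0.2041, -0.9783], [-0.6498, -0.7392, -0.1769]]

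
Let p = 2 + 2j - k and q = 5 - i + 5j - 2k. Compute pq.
-2 - i + 21j - 7k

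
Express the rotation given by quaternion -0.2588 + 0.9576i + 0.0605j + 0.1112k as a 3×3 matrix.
[[0.9679, 0.1734, 0.1817], [0.0583, -0.8587, 0.5091], [0.2443, -0.4822, -0.8413]]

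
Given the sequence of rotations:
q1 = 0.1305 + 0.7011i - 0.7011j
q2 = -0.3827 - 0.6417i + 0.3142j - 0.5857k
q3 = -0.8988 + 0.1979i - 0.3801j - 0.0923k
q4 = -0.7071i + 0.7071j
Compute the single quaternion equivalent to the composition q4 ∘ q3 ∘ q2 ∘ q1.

q2 · q1 = 0.6202 - 0.7627i - 0.1013j + 0.1532k
q3 · q2 · q1 = -0.4309 + 0.7407i - 0.1046j - 0.5049k
q4 · q3 · q2 · q1 = 0.5977 - 0.0523i - 0.6617j - 0.4498k
0.5977 - 0.0523i - 0.6617j - 0.4498k


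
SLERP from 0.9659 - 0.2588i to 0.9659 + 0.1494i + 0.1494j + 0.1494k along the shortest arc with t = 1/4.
0.9858 - 0.1586i + 0.0386j + 0.0386k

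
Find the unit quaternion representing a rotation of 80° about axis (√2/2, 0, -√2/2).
0.766 + 0.4545i - 0.4545k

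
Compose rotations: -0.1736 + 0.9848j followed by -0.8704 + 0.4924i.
0.1511 - 0.0855i - 0.8572j + 0.4849k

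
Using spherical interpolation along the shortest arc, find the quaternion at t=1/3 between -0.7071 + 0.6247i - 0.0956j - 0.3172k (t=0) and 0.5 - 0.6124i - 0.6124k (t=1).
-0.7137 + 0.6969i - 0.0702j + 0.005k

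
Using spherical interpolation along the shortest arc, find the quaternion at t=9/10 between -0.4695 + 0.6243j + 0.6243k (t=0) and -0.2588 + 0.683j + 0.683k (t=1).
-0.2807 + 0.6787j + 0.6787k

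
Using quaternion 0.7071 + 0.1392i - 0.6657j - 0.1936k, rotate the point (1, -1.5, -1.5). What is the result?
(1.399, -1.88, 0.093)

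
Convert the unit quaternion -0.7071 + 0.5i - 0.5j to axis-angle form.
axis = (√2/2, -√2/2, 0), θ = 3π/2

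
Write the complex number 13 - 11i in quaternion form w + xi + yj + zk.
13 - 11i + 0j + 0k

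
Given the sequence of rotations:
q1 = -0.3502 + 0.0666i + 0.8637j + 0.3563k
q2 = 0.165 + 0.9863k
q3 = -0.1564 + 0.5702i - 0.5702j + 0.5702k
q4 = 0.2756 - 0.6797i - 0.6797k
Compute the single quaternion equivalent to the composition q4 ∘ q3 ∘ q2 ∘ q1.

q2 · q1 = -0.4092 - 0.8409i + 0.2082j - 0.2866k
q3 · q2 · q1 = 0.8256 - 0.0571i - 0.1153j - 0.5493k
q4 · q3 · q2 · q1 = -0.1846 - 0.6553i - 0.3663j - 0.6342k
-0.1846 - 0.6553i - 0.3663j - 0.6342k


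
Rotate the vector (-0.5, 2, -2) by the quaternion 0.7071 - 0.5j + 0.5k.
(0, 1.646, -2.354)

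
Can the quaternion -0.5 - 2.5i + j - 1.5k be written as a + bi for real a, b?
No. The quaternion -0.5 - 2.5i + j - 1.5k has j-coefficient y = 1 and k-coefficient z = -1.5, not both zero, so it does not lie in the complex subalgebra spanned by 1 and i.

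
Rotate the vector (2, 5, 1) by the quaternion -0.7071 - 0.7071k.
(-5, 2, 1)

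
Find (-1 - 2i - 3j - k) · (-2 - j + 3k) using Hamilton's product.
2 - 6i + 13j + k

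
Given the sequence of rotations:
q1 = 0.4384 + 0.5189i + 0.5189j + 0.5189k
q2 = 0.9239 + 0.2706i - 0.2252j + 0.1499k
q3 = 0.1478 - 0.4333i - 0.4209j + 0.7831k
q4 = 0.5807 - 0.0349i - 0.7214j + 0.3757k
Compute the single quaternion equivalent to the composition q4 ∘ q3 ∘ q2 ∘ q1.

q2 · q1 = 0.3037 + 0.4034i + 0.3181j + 0.8024k
q3 · q2 · q1 = -0.2748 - 0.6588i + 0.5828j + 0.3884k
q4 · q3 · q2 · q1 = 0.0919 - 0.8721i + 0.3027j - 0.3733k
0.0919 - 0.8721i + 0.3027j - 0.3733k


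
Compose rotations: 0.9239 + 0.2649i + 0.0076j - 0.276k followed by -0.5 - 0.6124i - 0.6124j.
-0.2951 - 0.5292i - 0.7386j + 0.2956k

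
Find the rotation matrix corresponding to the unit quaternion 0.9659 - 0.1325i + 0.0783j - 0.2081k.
[[0.9011, 0.3813, 0.2064], [-0.4228, 0.8783, 0.2234], [-0.0961, -0.2886, 0.9526]]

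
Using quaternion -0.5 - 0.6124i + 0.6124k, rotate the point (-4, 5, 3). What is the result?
(-0.188, -1.888, 6.812)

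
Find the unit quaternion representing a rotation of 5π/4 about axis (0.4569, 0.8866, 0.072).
-0.3827 + 0.4221i + 0.8191j + 0.0665k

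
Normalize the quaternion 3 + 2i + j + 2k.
0.7071 + 0.4714i + 0.2357j + 0.4714k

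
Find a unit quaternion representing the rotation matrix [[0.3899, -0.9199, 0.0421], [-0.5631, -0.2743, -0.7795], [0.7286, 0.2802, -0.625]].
0.3502 + 0.7565i - 0.4901j + 0.2547k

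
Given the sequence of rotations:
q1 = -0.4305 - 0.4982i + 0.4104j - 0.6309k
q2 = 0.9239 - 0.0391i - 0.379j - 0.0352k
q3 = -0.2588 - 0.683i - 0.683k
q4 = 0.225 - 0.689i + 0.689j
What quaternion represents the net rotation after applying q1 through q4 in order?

q2 · q1 = -0.2839 - 0.1899i + 0.5352j - 0.7726k
q3 · q2 · q1 = -0.5839 + 0.6086i - 0.5365j + 0.0283k
q4 · q3 · q2 · q1 = 0.6576 + 0.5587i - 0.5035j - 0.0433k
0.6576 + 0.5587i - 0.5035j - 0.0433k


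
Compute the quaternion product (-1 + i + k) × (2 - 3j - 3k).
1 + 5i + 6j + 2k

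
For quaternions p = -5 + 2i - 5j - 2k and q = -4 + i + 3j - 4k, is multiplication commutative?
No: pq = 25 + 13i + 11j + 39k ≠ 25 - 39i - j + 17k = qp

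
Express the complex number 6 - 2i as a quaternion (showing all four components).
6 - 2i + 0j + 0k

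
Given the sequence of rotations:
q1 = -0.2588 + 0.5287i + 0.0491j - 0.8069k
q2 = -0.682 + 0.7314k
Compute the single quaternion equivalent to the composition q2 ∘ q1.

q2 · q1 = 0.7667 - 0.3965i + 0.3532j + 0.361k
0.7667 - 0.3965i + 0.3532j + 0.361k


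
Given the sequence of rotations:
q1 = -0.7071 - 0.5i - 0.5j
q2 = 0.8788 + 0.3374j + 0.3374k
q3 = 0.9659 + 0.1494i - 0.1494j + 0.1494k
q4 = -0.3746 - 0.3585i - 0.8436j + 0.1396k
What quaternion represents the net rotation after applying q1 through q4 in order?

q2 · q1 = -0.4527 - 0.2707i - 0.8467j - 0.0699k
q3 · q2 · q1 = -0.5129 - 0.1922i - 0.7802j - 0.3021k
q4 · q3 · q2 · q1 = -0.4928 + 0.6196i + 0.5898j + 0.1591k
-0.4928 + 0.6196i + 0.5898j + 0.1591k


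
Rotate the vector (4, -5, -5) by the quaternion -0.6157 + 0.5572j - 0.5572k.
(5.894, 3.954, 3.954)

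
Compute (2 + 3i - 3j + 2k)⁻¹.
0.0769 - 0.1154i + 0.1154j - 0.0769k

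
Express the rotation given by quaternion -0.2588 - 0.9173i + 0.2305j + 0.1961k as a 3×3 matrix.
[[0.8168, -0.3214, -0.4791], [-0.5244, -0.7598, -0.3844], [-0.2405, 0.5652, -0.7891]]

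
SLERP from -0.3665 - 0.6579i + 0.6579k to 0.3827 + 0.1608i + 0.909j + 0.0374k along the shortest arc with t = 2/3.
-0.4702 - 0.4219i - 0.7292j + 0.2629k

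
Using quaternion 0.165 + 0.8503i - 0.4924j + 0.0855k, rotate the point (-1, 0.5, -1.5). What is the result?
(-0.908, 1.126, 1.187)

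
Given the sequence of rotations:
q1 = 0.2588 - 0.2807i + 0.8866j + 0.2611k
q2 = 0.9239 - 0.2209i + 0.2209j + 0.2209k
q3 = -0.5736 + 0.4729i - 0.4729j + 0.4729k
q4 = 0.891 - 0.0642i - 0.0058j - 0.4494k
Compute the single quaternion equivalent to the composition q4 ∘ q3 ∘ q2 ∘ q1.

q2 · q1 = -0.0764 - 0.4547i + 0.872j + 0.1646k
q3 · q2 · q1 = 0.5934 - 0.2655i - 0.7569j + 0.0668k
q4 · q3 · q2 · q1 = 0.5373 - 0.6152i - 0.5542j - 0.1601k
0.5373 - 0.6152i - 0.5542j - 0.1601k


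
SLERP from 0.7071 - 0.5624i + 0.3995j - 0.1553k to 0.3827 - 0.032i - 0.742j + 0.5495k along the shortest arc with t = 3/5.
0.0979 - 0.2898i + 0.801j - 0.5146k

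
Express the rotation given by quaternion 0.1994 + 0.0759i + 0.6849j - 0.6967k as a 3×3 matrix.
[[-0.909, 0.3818, 0.1674], [-0.1739, 0.0177, -0.9846], [-0.3789, -0.9241, 0.0503]]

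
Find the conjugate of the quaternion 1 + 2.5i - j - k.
1 - 2.5i + j + k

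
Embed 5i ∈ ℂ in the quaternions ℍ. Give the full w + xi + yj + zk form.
0 + 5i + 0j + 0k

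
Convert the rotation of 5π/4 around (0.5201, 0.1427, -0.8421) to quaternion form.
-0.3827 + 0.4805i + 0.1318j - 0.778k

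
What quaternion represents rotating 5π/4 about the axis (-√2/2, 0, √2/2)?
-0.3827 - 0.6533i + 0.6533k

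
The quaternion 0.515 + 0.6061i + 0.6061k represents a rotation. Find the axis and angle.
axis = (√2/2, 0, √2/2), θ = 118°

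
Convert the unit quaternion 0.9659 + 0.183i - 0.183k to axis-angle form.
axis = (√2/2, 0, -√2/2), θ = π/6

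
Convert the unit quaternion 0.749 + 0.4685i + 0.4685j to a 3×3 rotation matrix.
[[0.561, 0.439, 0.7018], [0.439, 0.561, -0.7018], [-0.7018, 0.7018, 0.122]]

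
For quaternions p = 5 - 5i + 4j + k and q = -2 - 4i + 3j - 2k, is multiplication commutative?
No: pq = -40 - 21i - 7j - 11k ≠ -40 + i + 21j - 13k = qp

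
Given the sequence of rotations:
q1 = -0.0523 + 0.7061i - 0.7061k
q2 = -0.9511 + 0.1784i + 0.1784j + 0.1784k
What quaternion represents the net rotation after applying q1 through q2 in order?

q2 · q1 = 0.0497 - 0.8069i + 0.2426j + 0.5363k
0.0497 - 0.8069i + 0.2426j + 0.5363k


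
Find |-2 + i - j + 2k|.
√10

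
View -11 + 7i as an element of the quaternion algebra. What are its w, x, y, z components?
-11 + 7i + 0j + 0k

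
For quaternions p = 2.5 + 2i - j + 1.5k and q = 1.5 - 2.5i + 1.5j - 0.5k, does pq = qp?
No: pq = 11 - 5i - 0.5j + 1.5k ≠ 11 - 1.5i + 5j + 0.5k = qp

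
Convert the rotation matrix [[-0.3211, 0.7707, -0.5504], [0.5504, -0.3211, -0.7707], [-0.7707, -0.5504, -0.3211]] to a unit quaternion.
-0.0958 - 0.5747i - 0.5747j + 0.5747k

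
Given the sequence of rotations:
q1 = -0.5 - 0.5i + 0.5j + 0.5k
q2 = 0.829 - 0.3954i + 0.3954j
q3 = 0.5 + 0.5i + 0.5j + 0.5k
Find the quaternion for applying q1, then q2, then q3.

q2 · q1 = -0.8099 - 0.0191i + 0.4145j + 0.4145k
q3 · q2 · q1 = -0.8099 - 0.4145i - 0.4145j + 0.0191k
-0.8099 - 0.4145i - 0.4145j + 0.0191k


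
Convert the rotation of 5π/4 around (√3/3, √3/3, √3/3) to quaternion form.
-0.3827 + 0.5334i + 0.5334j + 0.5334k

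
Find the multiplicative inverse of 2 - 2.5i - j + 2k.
0.1311 + 0.1639i + 0.0656j - 0.1311k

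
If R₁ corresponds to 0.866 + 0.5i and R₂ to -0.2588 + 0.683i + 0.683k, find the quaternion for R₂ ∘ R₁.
-0.5656 + 0.4621i + 0.3415j + 0.5915k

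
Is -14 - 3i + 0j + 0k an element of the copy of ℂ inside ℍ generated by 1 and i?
Yes. The quaternion -14 - 3i has j- and k-coefficients y = z = 0, so it lies in the complex subalgebra spanned by 1 and i.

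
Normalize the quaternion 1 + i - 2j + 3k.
0.2582 + 0.2582i - 0.5164j + 0.7746k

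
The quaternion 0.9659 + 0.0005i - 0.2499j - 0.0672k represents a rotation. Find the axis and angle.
axis = (0.0019, -0.9657, -0.2597), θ = π/6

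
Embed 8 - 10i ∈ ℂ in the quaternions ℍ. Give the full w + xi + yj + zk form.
8 - 10i + 0j + 0k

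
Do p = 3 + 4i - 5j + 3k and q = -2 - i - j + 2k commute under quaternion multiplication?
No: pq = -13 - 18i - 4j - 9k ≠ -13 - 4i + 18j + 9k = qp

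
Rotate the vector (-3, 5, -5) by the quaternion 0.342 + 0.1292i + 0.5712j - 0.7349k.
(4.445, 5.137, -3.584)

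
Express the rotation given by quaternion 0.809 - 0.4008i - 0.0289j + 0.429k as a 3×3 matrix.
[[0.6302, -0.671, -0.3906], [0.7173, 0.3106, 0.6237], [-0.2971, -0.6733, 0.677]]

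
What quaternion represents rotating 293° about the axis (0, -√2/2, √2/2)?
-0.8339 - 0.3903j + 0.3903k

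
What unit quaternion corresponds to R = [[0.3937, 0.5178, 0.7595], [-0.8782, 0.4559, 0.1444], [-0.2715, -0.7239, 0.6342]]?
0.788 - 0.2755i + 0.3271j - 0.4429k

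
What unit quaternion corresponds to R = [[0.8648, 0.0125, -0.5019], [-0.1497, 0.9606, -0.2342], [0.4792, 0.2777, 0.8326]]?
0.9563 + 0.1338i - 0.2565j - 0.0424k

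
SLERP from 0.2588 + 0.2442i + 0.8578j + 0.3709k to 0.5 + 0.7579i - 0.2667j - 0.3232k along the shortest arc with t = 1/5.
0.0927 + 0.0008i + 0.8895j + 0.4475k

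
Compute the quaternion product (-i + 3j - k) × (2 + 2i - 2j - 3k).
5 - 13i + j - 6k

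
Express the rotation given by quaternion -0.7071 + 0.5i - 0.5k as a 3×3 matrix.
[[0.5, -0.7071, -0.5], [0.7071, 0, 0.7071], [-0.5, -0.7071, 0.5]]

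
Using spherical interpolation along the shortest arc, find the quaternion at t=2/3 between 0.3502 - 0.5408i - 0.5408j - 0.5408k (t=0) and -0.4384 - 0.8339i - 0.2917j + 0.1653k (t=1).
-0.191 - 0.8668i - 0.4499j - 0.0985k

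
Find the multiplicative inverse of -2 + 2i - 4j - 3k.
-0.0606 - 0.0606i + 0.1212j + 0.0909k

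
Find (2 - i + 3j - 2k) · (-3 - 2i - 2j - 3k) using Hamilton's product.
-8 - 14i - 12j + 8k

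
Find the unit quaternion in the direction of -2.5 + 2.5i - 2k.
-0.6155 + 0.6155i - 0.4924k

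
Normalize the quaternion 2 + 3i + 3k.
0.4264 + 0.6396i + 0.6396k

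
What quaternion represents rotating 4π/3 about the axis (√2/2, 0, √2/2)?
-0.5 + 0.6124i + 0.6124k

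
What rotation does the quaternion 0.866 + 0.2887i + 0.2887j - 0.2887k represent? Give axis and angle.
axis = (√3/3, √3/3, -√3/3), θ = π/3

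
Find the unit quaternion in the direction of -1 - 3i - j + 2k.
-0.2582 - 0.7746i - 0.2582j + 0.5164k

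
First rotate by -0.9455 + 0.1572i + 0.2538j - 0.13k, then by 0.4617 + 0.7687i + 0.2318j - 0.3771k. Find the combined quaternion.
-0.6652 - 0.5887i - 0.0613j + 0.4552k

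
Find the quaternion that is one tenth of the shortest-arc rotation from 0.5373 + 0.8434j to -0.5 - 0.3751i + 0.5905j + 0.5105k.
0.447 - 0.0515i + 0.8903j + 0.07k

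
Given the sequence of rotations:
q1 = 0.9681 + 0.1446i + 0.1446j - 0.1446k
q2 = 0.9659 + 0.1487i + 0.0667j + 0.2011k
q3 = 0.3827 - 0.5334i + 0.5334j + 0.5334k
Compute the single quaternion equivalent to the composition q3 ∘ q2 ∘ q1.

q2 · q1 = 0.933 + 0.2449i + 0.2548j + 0.0669k
q3 · q2 · q1 = 0.3161 - 0.5042i + 0.7615j + 0.2567k
0.3161 - 0.5042i + 0.7615j + 0.2567k


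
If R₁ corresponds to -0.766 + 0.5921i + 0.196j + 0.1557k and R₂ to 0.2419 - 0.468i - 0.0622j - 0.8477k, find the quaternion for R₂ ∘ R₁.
0.236 + 0.6582i - 0.334j + 0.6321k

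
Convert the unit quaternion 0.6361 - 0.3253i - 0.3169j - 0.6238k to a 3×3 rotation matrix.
[[0.0209, 0.9998, 0.0027], [-0.5874, 0.0101, 0.8092], [0.809, -0.0185, 0.5875]]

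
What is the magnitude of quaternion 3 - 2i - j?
√14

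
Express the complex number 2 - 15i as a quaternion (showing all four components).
2 - 15i + 0j + 0k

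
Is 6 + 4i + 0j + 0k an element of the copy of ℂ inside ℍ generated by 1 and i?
Yes. The quaternion 6 + 4i has j- and k-coefficients y = z = 0, so it lies in the complex subalgebra spanned by 1 and i.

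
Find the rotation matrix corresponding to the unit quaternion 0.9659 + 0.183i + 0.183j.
[[0.933, 0.067, 0.3535], [0.067, 0.933, -0.3535], [-0.3535, 0.3535, 0.866]]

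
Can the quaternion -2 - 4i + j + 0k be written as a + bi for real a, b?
No. The quaternion -2 - 4i + j has j-coefficient y = 1 and k-coefficient z = 0, not both zero, so it does not lie in the complex subalgebra spanned by 1 and i.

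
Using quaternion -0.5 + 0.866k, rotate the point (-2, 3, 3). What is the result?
(3.598, 0.232, 3)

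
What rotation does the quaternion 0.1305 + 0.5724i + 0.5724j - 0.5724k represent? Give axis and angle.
axis = (√3/3, √3/3, -√3/3), θ = 165°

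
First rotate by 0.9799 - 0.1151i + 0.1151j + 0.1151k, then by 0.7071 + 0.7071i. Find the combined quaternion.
0.7743 + 0.6115i + 0.1628k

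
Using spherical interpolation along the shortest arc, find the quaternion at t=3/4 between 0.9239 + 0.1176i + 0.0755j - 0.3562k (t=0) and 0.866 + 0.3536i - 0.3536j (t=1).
0.9136 + 0.3041i - 0.2528j - 0.0946k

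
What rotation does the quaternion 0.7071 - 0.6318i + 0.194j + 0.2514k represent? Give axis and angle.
axis = (-0.8935, 0.2744, 0.3555), θ = π/2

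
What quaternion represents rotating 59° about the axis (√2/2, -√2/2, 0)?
0.8704 + 0.3482i - 0.3482j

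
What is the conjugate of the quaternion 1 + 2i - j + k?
1 - 2i + j - k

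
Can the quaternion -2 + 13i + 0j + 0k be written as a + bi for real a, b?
Yes. The quaternion -2 + 13i has j- and k-coefficients y = z = 0, so it lies in the complex subalgebra spanned by 1 and i.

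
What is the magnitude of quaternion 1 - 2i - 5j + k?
√31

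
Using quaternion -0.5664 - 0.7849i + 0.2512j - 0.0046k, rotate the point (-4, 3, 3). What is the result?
(-5.526, -1.814, 0.418)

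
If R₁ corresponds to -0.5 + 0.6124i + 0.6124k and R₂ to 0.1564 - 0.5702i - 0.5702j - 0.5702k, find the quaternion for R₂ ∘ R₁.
0.6202 + 0.0317i + 0.2851j + 0.7301k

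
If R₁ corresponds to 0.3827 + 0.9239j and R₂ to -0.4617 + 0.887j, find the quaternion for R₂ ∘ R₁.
-0.9962 - 0.0871j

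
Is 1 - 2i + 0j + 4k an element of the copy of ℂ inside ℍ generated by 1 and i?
No. The quaternion 1 - 2i + 4k has j-coefficient y = 0 and k-coefficient z = 4, not both zero, so it does not lie in the complex subalgebra spanned by 1 and i.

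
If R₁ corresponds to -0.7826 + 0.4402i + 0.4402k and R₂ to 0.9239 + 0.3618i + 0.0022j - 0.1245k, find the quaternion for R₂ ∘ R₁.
-0.8275 + 0.1245i - 0.2158j + 0.5032k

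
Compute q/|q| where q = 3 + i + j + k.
0.866 + 0.2887i + 0.2887j + 0.2887k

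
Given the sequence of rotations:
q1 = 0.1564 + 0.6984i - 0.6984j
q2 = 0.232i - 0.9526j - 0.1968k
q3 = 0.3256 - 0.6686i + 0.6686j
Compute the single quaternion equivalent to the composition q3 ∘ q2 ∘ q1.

q2 · q1 = -0.8273 - 0.1012i - 0.2864j + 0.4725k
q3 · q2 · q1 = -0.1455 + 0.8361i - 0.3305j + 0.413k
-0.1455 + 0.8361i - 0.3305j + 0.413k


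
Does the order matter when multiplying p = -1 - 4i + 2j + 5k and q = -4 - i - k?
Yes: pq = 5 + 15i - 17j - 17k ≠ 5 + 19i + j - 21k = qp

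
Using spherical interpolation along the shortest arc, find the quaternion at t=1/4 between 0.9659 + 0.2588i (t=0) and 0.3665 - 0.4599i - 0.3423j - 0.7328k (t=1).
0.9597 + 0.0692i - 0.1152j - 0.2467k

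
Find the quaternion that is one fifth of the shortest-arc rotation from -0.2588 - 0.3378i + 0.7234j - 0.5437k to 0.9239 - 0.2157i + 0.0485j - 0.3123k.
0.0352 - 0.3832i + 0.6959j - 0.6063k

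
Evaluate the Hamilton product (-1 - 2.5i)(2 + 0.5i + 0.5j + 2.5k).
-0.75 - 5.5i + 5.75j - 3.75k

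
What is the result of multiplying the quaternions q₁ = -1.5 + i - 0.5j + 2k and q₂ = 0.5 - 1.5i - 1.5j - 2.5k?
5 + 7i + 1.5j + 2.5k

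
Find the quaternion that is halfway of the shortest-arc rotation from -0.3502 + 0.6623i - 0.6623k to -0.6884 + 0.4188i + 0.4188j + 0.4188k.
-0.6592 + 0.6862i + 0.2658j - 0.1546k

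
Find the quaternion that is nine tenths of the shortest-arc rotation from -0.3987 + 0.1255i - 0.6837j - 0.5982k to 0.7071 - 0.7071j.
0.6252 + 0.0175i - 0.7758j - 0.0833k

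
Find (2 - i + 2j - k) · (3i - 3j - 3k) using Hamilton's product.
6 - 3i - 12j - 9k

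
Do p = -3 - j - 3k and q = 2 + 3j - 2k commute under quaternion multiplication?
No: pq = -9 + 11i - 11j ≠ -9 - 11i - 11j = qp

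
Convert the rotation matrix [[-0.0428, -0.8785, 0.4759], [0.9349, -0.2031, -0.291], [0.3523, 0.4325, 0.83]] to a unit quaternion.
0.6293 + 0.2874i + 0.0491j + 0.7204k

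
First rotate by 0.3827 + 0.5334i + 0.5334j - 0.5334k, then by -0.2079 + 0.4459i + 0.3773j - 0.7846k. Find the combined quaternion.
-0.9372 + 0.277i - 0.1472j - 0.1528k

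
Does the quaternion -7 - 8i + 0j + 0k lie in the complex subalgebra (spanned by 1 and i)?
Yes. The quaternion -7 - 8i has j- and k-coefficients y = z = 0, so it lies in the complex subalgebra spanned by 1 and i.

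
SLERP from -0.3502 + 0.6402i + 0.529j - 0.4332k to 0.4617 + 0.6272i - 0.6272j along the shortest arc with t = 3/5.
-0.5556 - 0.1299i + 0.7846j - 0.2426k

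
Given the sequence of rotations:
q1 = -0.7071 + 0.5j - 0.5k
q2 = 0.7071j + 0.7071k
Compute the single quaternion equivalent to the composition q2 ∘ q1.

q2 · q1 = -0.7071i - 0.5j - 0.5k
-0.7071i - 0.5j - 0.5k


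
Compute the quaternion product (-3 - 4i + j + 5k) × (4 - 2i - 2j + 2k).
-28 + 2i + 8j + 24k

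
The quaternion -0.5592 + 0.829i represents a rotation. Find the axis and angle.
axis = (1, 0, 0), θ = 248°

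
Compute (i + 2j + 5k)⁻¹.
-0.0333i - 0.0667j - 0.1667k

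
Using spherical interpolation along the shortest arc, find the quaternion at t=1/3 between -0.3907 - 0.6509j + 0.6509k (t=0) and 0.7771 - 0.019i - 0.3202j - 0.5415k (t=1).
-0.6072 + 0.0077i - 0.3605j + 0.708k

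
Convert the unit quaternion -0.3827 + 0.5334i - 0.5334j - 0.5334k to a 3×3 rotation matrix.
[[-0.1381, -0.9773, -0.1608], [-0.1608, -0.1381, 0.9773], [-0.9773, 0.1608, -0.1381]]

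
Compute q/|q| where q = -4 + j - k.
-0.9428 + 0.2357j - 0.2357k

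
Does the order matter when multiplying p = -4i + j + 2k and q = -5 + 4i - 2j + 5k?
Yes: pq = 8 + 29i + 23j - 6k ≠ 8 + 11i - 33j - 14k = qp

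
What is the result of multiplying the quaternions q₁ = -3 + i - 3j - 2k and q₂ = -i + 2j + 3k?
13 - 2i - 7j - 10k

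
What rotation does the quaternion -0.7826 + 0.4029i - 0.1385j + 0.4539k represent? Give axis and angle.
axis = (0.6472, -0.2225, 0.7291), θ = 283°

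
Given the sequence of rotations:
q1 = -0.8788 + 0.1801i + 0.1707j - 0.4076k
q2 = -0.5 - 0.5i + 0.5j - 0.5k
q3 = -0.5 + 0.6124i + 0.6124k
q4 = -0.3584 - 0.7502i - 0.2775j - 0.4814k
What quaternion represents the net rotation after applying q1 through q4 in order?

q2 · q1 = 0.2403 + 0.2309i - 0.8186j + 0.4678k
q3 · q2 · q1 = -0.548 + 0.533i + 0.2642j - 0.5881k
q4 · q3 · q2 · q1 = 0.3865 + 0.5105i - 0.6404j + 0.4243k
0.3865 + 0.5105i - 0.6404j + 0.4243k


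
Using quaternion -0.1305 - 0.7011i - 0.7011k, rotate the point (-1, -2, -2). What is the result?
(-1.617, 2.115, -1.383)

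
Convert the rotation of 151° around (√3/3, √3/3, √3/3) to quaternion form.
0.2504 + 0.559i + 0.559j + 0.559k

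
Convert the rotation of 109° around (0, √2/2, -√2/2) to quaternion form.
0.5807 + 0.5757j - 0.5757k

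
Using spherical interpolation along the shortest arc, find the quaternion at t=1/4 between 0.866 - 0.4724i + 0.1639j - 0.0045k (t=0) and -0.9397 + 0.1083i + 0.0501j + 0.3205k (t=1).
0.9096 - 0.3904i + 0.1125j - 0.0873k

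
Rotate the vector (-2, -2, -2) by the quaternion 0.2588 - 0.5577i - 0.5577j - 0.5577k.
(-2, -2, -2)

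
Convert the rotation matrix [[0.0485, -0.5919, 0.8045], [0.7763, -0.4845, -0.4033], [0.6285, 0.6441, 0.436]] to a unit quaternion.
0.5 + 0.5237i + 0.088j + 0.6841k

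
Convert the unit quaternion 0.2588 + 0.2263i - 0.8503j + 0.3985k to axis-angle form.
axis = (0.2343, -0.8803, 0.4126), θ = 5π/6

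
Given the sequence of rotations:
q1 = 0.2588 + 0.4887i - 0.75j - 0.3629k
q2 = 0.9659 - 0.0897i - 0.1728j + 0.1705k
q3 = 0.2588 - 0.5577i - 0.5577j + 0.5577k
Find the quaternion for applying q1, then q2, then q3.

q2 · q1 = 0.2261 + 0.6394i - 0.7184j - 0.1547k
q3 · q2 · q1 = 0.1007 + 0.5263i - 0.0417j + 0.8433k
0.1007 + 0.5263i - 0.0417j + 0.8433k


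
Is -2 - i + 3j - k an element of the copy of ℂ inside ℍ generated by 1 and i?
No. The quaternion -2 - i + 3j - k has j-coefficient y = 3 and k-coefficient z = -1, not both zero, so it does not lie in the complex subalgebra spanned by 1 and i.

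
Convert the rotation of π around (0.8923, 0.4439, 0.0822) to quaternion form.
0.8923i + 0.4439j + 0.0822k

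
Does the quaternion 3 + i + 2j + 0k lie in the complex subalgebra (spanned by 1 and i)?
No. The quaternion 3 + i + 2j has j-coefficient y = 2 and k-coefficient z = 0, not both zero, so it does not lie in the complex subalgebra spanned by 1 and i.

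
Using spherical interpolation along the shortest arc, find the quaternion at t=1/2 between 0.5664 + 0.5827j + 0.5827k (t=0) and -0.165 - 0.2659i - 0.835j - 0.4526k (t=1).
0.3809 + 0.1385i + 0.7383j + 0.5391k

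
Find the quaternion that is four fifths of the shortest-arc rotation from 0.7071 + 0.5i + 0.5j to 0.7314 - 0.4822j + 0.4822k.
0.8414 + 0.1328i - 0.298j + 0.4308k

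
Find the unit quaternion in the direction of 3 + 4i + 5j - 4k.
0.3693 + 0.4924i + 0.6155j - 0.4924k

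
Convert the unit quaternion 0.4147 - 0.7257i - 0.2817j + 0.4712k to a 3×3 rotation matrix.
[[0.3972, 0.018, -0.9175], [0.7997, -0.4973, 0.3364], [-0.4503, -0.8674, -0.212]]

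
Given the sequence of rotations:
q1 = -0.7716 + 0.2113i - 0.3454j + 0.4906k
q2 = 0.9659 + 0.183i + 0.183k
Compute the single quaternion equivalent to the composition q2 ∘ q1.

q2 · q1 = -0.8737 + 0.1261i - 0.3847j + 0.2695k
-0.8737 + 0.1261i - 0.3847j + 0.2695k


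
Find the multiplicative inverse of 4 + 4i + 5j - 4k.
0.0548 - 0.0548i - 0.0685j + 0.0548k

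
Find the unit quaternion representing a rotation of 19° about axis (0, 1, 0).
0.9863 + 0.165j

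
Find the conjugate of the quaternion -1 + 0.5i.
-1 - 0.5i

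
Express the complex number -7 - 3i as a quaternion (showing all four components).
-7 - 3i + 0j + 0k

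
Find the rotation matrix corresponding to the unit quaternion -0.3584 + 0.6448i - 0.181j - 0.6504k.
[[0.0884, -0.6996, -0.709], [0.2328, -0.6776, 0.6976], [-0.9685, -0.2267, 0.1029]]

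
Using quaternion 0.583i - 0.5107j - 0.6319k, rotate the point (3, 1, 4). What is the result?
(-4.503, 0.317, -2.371)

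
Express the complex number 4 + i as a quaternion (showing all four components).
4 + i + 0j + 0k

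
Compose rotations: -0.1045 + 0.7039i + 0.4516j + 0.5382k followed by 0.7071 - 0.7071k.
0.3067 + 0.8171i - 0.1784j + 0.4545k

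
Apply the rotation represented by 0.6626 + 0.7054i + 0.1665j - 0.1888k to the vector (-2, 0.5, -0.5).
(-1.481, 0.496, 1.435)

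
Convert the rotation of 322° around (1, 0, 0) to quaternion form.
-0.9455 + 0.3256i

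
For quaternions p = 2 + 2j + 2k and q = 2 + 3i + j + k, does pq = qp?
No: pq = 6i + 12j ≠ 6i + 12k = qp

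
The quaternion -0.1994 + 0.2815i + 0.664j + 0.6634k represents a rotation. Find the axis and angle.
axis = (0.2873, 0.6776, 0.677), θ = 203°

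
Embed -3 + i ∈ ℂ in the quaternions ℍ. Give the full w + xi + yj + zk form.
-3 + i + 0j + 0k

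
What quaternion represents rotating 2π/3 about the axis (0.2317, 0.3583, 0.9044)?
0.5 + 0.2007i + 0.3103j + 0.7832k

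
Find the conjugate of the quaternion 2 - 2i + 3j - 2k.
2 + 2i - 3j + 2k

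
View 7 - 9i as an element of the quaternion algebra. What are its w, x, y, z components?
7 - 9i + 0j + 0k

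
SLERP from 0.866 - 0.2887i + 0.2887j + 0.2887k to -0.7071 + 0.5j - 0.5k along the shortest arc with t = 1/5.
0.8922 - 0.2434i + 0.1287j + 0.3581k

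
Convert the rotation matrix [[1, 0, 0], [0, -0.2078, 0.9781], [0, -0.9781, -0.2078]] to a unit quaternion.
0.6294 - 0.7771i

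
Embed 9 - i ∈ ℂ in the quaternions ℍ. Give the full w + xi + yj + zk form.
9 - i + 0j + 0k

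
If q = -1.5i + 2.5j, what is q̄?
1.5i - 2.5j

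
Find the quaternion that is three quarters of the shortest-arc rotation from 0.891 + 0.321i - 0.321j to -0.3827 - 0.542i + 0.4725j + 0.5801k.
0.5523 + 0.5188i - 0.4638j - 0.459k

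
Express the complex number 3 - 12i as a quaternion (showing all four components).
3 - 12i + 0j + 0k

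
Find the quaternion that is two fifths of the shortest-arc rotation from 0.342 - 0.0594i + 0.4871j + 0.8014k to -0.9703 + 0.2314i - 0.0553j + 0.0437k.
0.7296 - 0.1582i + 0.375j + 0.5496k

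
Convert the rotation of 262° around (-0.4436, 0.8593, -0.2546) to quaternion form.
-0.6561 - 0.3348i + 0.6485j - 0.1921k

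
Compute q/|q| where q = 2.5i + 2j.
0.7809i + 0.6247j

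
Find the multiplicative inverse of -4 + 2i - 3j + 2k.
-0.1212 - 0.0606i + 0.0909j - 0.0606k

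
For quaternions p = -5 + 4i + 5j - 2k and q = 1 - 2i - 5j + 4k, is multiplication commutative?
No: pq = 36 + 24i + 18j - 32k ≠ 36 + 4i + 42j - 12k = qp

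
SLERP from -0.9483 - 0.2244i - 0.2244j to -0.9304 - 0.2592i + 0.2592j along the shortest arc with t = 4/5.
-0.9524 - 0.2571i + 0.1638j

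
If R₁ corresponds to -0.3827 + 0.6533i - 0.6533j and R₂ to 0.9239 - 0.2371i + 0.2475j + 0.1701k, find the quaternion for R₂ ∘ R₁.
-0.037 + 0.8054i - 0.5872j - 0.0719k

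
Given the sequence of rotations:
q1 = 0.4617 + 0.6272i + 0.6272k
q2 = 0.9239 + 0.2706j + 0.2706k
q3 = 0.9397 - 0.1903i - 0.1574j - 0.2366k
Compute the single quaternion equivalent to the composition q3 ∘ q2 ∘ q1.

q2 · q1 = 0.2568 + 0.7492i + 0.2947j + 0.5347k
q3 · q2 · q1 = 0.5568 + 0.6407i + 0.161j + 0.5035k
0.5568 + 0.6407i + 0.161j + 0.5035k


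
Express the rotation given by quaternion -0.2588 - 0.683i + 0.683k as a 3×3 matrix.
[[0.067, 0.3535, -0.933], [-0.3535, -0.866, -0.3535], [-0.933, 0.3535, 0.067]]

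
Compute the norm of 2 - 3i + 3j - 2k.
√26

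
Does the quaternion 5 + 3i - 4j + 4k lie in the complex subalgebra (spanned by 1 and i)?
No. The quaternion 5 + 3i - 4j + 4k has j-coefficient y = -4 and k-coefficient z = 4, not both zero, so it does not lie in the complex subalgebra spanned by 1 and i.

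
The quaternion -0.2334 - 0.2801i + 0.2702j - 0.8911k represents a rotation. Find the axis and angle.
axis = (-0.2881, 0.2779, -0.9164), θ = 207°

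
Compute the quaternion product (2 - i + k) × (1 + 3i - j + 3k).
2 + 6i + 4j + 8k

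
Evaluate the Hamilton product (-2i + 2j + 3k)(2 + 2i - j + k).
3 + i + 12j + 4k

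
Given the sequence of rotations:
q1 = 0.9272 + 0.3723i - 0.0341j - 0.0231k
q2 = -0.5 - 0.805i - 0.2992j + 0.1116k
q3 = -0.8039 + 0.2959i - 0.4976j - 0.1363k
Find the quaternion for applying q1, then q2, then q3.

q2 · q1 = -0.1715 - 0.9218i - 0.2374j + 0.2539k
q3 · q2 · q1 = 0.3271 + 0.5316i + 0.3267j - 0.7097k
0.3271 + 0.5316i + 0.3267j - 0.7097k


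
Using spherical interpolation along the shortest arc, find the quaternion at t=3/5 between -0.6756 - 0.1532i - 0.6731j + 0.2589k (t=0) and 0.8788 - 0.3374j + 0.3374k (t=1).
-0.9855 - 0.0786i - 0.1j - 0.1125k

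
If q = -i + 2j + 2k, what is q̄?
i - 2j - 2k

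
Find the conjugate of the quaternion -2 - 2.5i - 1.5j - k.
-2 + 2.5i + 1.5j + k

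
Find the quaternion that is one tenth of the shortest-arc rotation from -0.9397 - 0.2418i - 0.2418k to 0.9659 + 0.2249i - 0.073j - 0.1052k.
-0.9479 - 0.2415i + 0.0075j - 0.2078k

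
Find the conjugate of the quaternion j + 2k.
-j - 2k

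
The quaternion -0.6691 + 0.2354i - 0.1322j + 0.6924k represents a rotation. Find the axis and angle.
axis = (0.3167, -0.1779, 0.9317), θ = 264°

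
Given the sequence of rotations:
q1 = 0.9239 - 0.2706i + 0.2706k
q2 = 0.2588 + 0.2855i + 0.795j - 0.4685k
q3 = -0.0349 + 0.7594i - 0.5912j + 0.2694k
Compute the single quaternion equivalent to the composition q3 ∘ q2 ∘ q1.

q2 · q1 = 0.4431 + 0.4089i + 0.784j - 0.1477k
q3 · q2 · q1 = 0.1773 + 0.1983i - 0.067j + 0.9616k
0.1773 + 0.1983i - 0.067j + 0.9616k


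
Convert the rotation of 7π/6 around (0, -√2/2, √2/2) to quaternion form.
-0.2588 - 0.683j + 0.683k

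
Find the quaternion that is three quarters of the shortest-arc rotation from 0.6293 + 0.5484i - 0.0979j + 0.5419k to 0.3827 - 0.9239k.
-0.12 + 0.1824i - 0.0326j + 0.9753k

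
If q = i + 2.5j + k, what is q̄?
-i - 2.5j - k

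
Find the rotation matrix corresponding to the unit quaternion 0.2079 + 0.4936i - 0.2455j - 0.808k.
[[-0.4263, 0.0936, -0.8997], [-0.5783, -0.793, 0.1915], [-0.6956, 0.602, 0.3922]]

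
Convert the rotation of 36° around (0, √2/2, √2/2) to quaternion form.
0.9511 + 0.2185j + 0.2185k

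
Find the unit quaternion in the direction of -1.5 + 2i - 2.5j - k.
-0.4082 + 0.5443i - 0.6804j - 0.2722k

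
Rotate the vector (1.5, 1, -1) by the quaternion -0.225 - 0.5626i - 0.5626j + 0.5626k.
(0.867, 1.19, -1.443)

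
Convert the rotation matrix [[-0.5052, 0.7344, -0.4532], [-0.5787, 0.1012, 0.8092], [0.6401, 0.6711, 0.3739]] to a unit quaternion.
-0.4924 + 0.0701i + 0.5551j + 0.6667k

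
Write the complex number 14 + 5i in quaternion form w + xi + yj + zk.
14 + 5i + 0j + 0k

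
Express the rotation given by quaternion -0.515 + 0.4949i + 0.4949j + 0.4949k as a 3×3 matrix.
[[0.0203, 0.9996, -0.0199], [-0.0199, 0.0203, 0.9996], [0.9996, -0.0199, 0.0203]]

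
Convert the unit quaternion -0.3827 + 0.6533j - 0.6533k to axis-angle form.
axis = (0, √2/2, -√2/2), θ = 5π/4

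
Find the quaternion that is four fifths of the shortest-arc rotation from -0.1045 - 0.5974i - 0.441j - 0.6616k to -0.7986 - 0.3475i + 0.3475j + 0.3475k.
0.7118 + 0.1482i - 0.4521j - 0.5167k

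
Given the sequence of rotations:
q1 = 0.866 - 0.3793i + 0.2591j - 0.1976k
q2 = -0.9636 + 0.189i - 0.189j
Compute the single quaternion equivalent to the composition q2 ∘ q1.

q2 · q1 = -0.7138 + 0.5665i - 0.376j + 0.1677k
-0.7138 + 0.5665i - 0.376j + 0.1677k


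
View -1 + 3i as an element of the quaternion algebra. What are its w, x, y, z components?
-1 + 3i + 0j + 0k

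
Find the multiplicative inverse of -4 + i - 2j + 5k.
-0.087 - 0.0217i + 0.0435j - 0.1087k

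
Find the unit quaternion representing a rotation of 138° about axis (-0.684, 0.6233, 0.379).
0.3584 - 0.6386i + 0.5819j + 0.3538k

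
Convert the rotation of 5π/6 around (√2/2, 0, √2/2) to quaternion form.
0.2588 + 0.683i + 0.683k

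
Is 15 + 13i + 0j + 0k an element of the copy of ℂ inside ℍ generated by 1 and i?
Yes. The quaternion 15 + 13i has j- and k-coefficients y = z = 0, so it lies in the complex subalgebra spanned by 1 and i.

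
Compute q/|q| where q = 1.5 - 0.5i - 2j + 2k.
0.4629 - 0.1543i - 0.6172j + 0.6172k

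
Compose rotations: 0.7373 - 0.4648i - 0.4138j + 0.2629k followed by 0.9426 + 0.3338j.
0.8331 - 0.3504i - 0.1439j + 0.403k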